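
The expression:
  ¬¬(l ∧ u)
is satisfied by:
  {u: True, l: True}


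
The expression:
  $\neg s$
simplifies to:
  $\neg s$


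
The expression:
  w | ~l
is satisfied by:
  {w: True, l: False}
  {l: False, w: False}
  {l: True, w: True}


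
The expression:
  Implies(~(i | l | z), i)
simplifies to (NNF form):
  i | l | z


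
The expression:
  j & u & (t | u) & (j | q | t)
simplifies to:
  j & u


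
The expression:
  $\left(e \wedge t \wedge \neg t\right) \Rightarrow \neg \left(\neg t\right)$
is always true.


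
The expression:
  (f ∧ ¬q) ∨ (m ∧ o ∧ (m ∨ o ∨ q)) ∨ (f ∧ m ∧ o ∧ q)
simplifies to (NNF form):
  (f ∨ m) ∧ (f ∨ o) ∧ (m ∨ ¬q) ∧ (o ∨ ¬q)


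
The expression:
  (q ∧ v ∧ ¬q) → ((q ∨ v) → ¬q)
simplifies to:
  True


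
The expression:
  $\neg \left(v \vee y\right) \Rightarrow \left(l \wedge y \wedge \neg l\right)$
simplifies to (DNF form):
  $v \vee y$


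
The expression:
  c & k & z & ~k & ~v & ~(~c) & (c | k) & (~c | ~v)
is never true.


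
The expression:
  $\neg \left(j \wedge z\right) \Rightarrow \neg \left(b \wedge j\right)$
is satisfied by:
  {z: True, b: False, j: False}
  {z: False, b: False, j: False}
  {j: True, z: True, b: False}
  {j: True, z: False, b: False}
  {b: True, z: True, j: False}
  {b: True, z: False, j: False}
  {b: True, j: True, z: True}


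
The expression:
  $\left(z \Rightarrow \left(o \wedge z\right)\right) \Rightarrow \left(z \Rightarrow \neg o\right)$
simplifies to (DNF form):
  $\neg o \vee \neg z$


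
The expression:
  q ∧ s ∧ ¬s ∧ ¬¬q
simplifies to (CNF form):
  False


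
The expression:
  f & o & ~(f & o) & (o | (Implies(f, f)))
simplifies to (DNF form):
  False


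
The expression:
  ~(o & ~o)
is always true.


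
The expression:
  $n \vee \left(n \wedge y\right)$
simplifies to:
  $n$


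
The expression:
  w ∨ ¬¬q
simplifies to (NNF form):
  q ∨ w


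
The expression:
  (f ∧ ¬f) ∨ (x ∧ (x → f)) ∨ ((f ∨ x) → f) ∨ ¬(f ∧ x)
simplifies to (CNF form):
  True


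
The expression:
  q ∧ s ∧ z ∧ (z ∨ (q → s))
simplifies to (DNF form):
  q ∧ s ∧ z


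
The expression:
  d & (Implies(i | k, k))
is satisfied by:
  {d: True, k: True, i: False}
  {d: True, k: False, i: False}
  {d: True, i: True, k: True}


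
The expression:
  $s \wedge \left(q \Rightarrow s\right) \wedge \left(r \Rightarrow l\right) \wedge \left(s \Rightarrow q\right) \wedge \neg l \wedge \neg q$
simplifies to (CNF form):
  $\text{False}$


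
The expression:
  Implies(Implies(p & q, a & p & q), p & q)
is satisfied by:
  {p: True, q: True}


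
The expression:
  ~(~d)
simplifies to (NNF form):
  d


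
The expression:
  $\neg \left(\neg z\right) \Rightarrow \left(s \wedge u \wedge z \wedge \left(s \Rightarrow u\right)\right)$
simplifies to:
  $\left(s \wedge u\right) \vee \neg z$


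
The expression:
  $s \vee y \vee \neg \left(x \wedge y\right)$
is always true.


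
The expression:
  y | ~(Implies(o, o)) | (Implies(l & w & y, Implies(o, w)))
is always true.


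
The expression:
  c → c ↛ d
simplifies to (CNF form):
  ¬c ∨ ¬d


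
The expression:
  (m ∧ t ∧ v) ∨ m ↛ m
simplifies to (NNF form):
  m ∧ t ∧ v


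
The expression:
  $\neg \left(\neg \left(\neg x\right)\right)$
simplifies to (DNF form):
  $\neg x$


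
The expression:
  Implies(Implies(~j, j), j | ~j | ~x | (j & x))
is always true.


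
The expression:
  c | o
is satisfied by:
  {o: True, c: True}
  {o: True, c: False}
  {c: True, o: False}


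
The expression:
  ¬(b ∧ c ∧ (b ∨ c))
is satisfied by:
  {c: False, b: False}
  {b: True, c: False}
  {c: True, b: False}


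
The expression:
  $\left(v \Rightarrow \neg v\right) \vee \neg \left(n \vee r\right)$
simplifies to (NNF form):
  $\left(\neg n \wedge \neg r\right) \vee \neg v$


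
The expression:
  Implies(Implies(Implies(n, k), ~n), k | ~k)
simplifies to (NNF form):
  True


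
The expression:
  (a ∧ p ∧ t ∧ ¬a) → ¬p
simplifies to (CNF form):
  True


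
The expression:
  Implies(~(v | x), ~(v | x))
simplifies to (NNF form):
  True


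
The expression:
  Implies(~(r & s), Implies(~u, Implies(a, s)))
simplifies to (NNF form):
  s | u | ~a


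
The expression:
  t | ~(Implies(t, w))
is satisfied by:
  {t: True}


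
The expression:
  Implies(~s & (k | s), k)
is always true.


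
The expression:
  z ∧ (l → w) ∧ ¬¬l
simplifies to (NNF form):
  l ∧ w ∧ z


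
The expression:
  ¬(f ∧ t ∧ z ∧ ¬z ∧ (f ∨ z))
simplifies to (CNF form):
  True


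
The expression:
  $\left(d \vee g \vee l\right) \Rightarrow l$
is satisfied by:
  {l: True, d: False, g: False}
  {l: True, g: True, d: False}
  {l: True, d: True, g: False}
  {l: True, g: True, d: True}
  {g: False, d: False, l: False}


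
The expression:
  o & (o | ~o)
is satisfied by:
  {o: True}


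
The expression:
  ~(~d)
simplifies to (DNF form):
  d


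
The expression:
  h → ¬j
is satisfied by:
  {h: False, j: False}
  {j: True, h: False}
  {h: True, j: False}


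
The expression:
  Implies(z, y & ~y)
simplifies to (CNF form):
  ~z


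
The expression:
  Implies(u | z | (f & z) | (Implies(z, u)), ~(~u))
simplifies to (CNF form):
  u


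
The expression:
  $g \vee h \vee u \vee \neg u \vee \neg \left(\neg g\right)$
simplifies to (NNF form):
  $\text{True}$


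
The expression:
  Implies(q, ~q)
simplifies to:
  ~q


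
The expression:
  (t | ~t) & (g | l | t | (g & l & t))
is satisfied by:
  {t: True, l: True, g: True}
  {t: True, l: True, g: False}
  {t: True, g: True, l: False}
  {t: True, g: False, l: False}
  {l: True, g: True, t: False}
  {l: True, g: False, t: False}
  {g: True, l: False, t: False}


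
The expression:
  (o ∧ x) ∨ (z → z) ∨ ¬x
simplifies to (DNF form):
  True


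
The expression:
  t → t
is always true.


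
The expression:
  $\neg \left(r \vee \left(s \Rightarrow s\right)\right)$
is never true.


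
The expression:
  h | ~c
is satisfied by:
  {h: True, c: False}
  {c: False, h: False}
  {c: True, h: True}


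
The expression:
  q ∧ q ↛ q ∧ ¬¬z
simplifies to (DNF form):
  False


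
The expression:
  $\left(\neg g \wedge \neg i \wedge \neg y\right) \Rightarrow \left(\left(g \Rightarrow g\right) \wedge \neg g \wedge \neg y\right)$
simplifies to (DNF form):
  $\text{True}$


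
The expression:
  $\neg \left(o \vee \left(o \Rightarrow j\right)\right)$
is never true.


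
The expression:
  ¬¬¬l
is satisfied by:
  {l: False}


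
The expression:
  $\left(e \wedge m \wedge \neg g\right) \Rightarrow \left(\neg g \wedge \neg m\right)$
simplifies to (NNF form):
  $g \vee \neg e \vee \neg m$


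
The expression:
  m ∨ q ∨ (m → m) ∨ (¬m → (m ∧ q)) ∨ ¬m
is always true.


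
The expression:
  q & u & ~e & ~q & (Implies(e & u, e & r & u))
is never true.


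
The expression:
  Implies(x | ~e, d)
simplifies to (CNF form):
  (d | e) & (d | ~x)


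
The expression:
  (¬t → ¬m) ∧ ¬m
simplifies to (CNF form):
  ¬m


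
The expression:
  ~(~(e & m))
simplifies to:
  e & m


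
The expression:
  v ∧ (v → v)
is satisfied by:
  {v: True}


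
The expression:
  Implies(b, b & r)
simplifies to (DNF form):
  r | ~b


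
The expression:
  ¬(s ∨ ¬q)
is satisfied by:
  {q: True, s: False}


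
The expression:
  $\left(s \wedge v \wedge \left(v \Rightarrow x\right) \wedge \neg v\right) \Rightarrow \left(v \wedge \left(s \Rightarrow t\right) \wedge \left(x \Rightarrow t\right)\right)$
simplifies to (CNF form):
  $\text{True}$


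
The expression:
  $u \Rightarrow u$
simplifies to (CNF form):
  $\text{True}$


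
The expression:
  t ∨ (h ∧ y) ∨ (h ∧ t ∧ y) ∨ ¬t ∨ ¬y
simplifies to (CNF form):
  True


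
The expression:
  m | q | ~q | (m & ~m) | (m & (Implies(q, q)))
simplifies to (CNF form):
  True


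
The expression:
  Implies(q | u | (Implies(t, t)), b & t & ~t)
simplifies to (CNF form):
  False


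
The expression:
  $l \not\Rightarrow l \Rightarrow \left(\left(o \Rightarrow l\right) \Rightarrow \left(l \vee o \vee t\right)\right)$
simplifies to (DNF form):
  $\text{True}$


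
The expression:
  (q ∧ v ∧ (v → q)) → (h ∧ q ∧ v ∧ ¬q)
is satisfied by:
  {v: False, q: False}
  {q: True, v: False}
  {v: True, q: False}


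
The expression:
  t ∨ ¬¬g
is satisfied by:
  {t: True, g: True}
  {t: True, g: False}
  {g: True, t: False}


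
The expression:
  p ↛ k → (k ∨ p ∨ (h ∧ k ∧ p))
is always true.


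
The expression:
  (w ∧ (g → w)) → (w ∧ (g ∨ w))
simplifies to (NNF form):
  True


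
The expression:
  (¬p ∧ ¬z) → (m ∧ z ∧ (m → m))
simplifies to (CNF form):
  p ∨ z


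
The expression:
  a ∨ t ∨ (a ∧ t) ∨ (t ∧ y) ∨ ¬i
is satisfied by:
  {a: True, t: True, i: False}
  {a: True, t: False, i: False}
  {t: True, a: False, i: False}
  {a: False, t: False, i: False}
  {a: True, i: True, t: True}
  {a: True, i: True, t: False}
  {i: True, t: True, a: False}


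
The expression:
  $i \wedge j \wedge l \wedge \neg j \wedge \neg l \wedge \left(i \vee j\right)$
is never true.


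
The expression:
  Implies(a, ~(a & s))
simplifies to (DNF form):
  ~a | ~s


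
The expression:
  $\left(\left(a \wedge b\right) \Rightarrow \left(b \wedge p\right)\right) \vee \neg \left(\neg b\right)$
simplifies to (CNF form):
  $\text{True}$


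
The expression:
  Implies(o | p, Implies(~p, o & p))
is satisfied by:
  {p: True, o: False}
  {o: False, p: False}
  {o: True, p: True}


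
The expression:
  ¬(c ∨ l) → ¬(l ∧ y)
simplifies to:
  True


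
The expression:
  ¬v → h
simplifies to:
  h ∨ v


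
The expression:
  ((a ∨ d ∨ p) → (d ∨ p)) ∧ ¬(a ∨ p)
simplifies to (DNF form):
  ¬a ∧ ¬p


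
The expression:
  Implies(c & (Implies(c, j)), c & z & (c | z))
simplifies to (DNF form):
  z | ~c | ~j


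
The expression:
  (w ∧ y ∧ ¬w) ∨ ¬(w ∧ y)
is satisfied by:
  {w: False, y: False}
  {y: True, w: False}
  {w: True, y: False}


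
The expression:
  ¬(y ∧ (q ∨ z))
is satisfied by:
  {q: False, y: False, z: False}
  {z: True, q: False, y: False}
  {q: True, z: False, y: False}
  {z: True, q: True, y: False}
  {y: True, z: False, q: False}


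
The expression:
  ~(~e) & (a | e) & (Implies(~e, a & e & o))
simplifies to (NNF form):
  e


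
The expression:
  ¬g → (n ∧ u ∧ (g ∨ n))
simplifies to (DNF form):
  g ∨ (n ∧ u)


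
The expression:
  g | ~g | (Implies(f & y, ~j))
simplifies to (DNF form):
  True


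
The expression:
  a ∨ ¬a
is always true.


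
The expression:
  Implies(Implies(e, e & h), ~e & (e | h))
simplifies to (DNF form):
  (e & ~h) | (h & ~e)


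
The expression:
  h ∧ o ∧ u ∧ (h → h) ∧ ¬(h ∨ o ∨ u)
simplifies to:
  False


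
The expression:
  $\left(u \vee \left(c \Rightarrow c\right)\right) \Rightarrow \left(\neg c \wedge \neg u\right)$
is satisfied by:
  {u: False, c: False}


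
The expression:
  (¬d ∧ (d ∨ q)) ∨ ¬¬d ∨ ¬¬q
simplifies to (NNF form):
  d ∨ q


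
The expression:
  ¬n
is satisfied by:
  {n: False}


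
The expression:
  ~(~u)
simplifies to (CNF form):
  u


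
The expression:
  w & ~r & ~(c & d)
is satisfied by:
  {w: True, r: False, c: False, d: False}
  {d: True, w: True, r: False, c: False}
  {c: True, w: True, r: False, d: False}


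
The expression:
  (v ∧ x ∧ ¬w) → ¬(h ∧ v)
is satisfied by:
  {w: True, h: False, v: False, x: False}
  {w: False, h: False, v: False, x: False}
  {w: True, x: True, h: False, v: False}
  {x: True, w: False, h: False, v: False}
  {w: True, v: True, x: False, h: False}
  {v: True, x: False, h: False, w: False}
  {w: True, x: True, v: True, h: False}
  {x: True, v: True, w: False, h: False}
  {w: True, h: True, x: False, v: False}
  {h: True, x: False, v: False, w: False}
  {w: True, x: True, h: True, v: False}
  {x: True, h: True, w: False, v: False}
  {w: True, v: True, h: True, x: False}
  {v: True, h: True, x: False, w: False}
  {w: True, x: True, v: True, h: True}


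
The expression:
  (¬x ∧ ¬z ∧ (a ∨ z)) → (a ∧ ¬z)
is always true.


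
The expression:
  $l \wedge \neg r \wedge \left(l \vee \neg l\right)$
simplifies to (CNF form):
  $l \wedge \neg r$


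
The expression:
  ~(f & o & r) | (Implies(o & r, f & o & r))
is always true.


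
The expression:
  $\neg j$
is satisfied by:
  {j: False}


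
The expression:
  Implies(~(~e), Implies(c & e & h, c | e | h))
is always true.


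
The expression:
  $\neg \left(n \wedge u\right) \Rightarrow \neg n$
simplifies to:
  $u \vee \neg n$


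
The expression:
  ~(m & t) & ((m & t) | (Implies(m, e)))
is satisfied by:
  {e: True, t: False, m: False}
  {t: False, m: False, e: False}
  {e: True, t: True, m: False}
  {t: True, e: False, m: False}
  {m: True, e: True, t: False}


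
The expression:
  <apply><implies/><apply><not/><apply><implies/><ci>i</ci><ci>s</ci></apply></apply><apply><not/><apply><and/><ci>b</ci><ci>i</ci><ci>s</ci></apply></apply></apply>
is always true.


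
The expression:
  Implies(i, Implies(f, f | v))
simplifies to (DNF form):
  True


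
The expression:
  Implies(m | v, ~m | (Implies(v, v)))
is always true.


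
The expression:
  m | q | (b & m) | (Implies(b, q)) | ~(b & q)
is always true.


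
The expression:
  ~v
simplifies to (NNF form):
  ~v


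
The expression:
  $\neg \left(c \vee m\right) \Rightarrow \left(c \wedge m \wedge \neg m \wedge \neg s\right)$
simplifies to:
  $c \vee m$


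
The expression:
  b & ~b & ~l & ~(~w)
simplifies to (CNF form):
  False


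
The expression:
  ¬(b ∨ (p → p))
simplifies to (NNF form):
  False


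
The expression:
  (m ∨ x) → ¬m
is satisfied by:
  {m: False}


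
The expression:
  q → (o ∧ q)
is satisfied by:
  {o: True, q: False}
  {q: False, o: False}
  {q: True, o: True}


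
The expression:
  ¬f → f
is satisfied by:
  {f: True}


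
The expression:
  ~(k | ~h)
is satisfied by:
  {h: True, k: False}


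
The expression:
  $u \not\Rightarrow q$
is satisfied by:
  {u: True, q: False}


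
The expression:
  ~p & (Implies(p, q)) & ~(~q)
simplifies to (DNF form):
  q & ~p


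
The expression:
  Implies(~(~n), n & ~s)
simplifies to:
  ~n | ~s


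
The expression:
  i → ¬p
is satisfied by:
  {p: False, i: False}
  {i: True, p: False}
  {p: True, i: False}


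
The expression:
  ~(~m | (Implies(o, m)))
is never true.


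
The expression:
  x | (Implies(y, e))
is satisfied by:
  {x: True, e: True, y: False}
  {x: True, e: False, y: False}
  {e: True, x: False, y: False}
  {x: False, e: False, y: False}
  {x: True, y: True, e: True}
  {x: True, y: True, e: False}
  {y: True, e: True, x: False}


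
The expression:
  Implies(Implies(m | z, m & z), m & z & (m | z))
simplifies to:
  m | z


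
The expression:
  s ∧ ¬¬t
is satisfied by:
  {t: True, s: True}


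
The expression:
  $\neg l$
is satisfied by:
  {l: False}


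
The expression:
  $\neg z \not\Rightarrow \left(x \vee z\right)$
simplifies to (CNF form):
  $\neg x \wedge \neg z$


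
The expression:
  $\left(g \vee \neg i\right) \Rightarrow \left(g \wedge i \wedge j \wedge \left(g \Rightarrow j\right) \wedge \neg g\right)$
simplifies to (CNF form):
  $i \wedge \neg g$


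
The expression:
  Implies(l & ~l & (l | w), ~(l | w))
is always true.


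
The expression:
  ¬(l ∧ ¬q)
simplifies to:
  q ∨ ¬l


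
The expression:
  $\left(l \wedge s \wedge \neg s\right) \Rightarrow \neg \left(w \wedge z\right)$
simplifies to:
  $\text{True}$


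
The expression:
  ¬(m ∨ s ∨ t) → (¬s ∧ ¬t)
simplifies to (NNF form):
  True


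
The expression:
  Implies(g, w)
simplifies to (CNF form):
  w | ~g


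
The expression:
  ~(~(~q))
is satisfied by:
  {q: False}


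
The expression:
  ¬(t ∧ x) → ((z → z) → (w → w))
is always true.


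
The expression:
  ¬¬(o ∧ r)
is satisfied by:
  {r: True, o: True}


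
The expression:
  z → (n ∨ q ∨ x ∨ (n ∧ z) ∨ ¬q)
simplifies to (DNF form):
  True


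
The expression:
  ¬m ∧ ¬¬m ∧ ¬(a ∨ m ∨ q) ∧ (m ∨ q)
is never true.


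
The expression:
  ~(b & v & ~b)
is always true.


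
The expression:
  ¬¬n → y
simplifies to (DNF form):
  y ∨ ¬n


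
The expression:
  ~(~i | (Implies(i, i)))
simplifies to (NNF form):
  False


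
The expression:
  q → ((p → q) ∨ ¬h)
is always true.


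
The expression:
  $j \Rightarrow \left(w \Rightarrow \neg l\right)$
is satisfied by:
  {l: False, w: False, j: False}
  {j: True, l: False, w: False}
  {w: True, l: False, j: False}
  {j: True, w: True, l: False}
  {l: True, j: False, w: False}
  {j: True, l: True, w: False}
  {w: True, l: True, j: False}


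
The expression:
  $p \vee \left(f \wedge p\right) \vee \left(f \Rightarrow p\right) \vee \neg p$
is always true.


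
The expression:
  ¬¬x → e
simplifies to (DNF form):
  e ∨ ¬x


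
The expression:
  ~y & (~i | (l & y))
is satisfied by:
  {i: False, y: False}


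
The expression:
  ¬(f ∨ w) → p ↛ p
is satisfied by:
  {w: True, f: True}
  {w: True, f: False}
  {f: True, w: False}


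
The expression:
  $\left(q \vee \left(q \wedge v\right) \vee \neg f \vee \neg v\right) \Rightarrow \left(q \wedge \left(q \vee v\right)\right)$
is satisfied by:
  {q: True, v: True, f: True}
  {q: True, v: True, f: False}
  {q: True, f: True, v: False}
  {q: True, f: False, v: False}
  {v: True, f: True, q: False}


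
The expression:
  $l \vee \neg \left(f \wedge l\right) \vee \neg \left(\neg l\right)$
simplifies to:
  $\text{True}$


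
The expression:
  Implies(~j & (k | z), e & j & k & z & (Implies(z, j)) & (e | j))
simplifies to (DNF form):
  j | (~k & ~z)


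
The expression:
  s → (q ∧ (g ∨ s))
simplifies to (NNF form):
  q ∨ ¬s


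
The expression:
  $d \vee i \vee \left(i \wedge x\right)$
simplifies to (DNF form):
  $d \vee i$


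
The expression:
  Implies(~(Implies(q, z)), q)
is always true.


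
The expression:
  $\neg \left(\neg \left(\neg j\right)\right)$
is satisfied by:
  {j: False}


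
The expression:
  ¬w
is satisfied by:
  {w: False}


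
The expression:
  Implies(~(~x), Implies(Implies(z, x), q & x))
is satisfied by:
  {q: True, x: False}
  {x: False, q: False}
  {x: True, q: True}


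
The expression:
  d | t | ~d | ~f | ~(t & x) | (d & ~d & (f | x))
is always true.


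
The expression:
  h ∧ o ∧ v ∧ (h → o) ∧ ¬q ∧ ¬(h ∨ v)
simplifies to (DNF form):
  False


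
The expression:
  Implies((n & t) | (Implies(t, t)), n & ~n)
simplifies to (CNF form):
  False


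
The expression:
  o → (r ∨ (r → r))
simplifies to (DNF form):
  True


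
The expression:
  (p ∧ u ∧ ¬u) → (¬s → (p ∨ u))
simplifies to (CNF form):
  True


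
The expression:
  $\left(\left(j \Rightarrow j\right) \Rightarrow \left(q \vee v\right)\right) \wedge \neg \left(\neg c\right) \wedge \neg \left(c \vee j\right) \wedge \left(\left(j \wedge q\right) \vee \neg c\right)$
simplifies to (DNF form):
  $\text{False}$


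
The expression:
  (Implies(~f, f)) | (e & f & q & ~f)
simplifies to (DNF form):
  f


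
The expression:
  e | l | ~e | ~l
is always true.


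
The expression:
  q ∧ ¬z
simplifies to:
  q ∧ ¬z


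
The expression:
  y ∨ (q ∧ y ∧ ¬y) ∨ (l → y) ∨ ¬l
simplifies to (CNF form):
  y ∨ ¬l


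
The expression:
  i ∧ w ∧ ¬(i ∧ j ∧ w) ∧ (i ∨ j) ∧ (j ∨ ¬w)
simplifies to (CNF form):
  False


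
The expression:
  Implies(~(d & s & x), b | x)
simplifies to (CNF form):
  b | x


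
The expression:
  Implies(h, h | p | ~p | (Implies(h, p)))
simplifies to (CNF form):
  True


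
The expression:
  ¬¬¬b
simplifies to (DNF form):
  ¬b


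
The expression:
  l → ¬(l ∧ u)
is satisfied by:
  {l: False, u: False}
  {u: True, l: False}
  {l: True, u: False}


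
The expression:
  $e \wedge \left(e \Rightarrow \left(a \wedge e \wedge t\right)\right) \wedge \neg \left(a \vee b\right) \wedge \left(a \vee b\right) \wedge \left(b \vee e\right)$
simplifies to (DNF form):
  $\text{False}$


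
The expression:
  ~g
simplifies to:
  ~g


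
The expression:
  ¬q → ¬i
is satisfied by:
  {q: True, i: False}
  {i: False, q: False}
  {i: True, q: True}


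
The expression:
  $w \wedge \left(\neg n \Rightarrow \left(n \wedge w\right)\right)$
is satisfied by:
  {w: True, n: True}


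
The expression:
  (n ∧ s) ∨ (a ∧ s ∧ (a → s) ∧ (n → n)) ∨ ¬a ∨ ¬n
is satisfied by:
  {s: True, n: False, a: False}
  {s: False, n: False, a: False}
  {a: True, s: True, n: False}
  {a: True, s: False, n: False}
  {n: True, s: True, a: False}
  {n: True, s: False, a: False}
  {n: True, a: True, s: True}


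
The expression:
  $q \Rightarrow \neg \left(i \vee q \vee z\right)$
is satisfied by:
  {q: False}


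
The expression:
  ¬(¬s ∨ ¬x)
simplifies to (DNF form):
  s ∧ x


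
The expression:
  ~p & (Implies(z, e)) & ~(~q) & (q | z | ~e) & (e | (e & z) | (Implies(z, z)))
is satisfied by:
  {e: True, q: True, p: False, z: False}
  {q: True, z: False, e: False, p: False}
  {z: True, e: True, q: True, p: False}


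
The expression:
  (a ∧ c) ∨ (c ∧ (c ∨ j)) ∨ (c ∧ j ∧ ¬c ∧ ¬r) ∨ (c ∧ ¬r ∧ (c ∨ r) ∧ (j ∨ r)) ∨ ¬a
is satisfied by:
  {c: True, a: False}
  {a: False, c: False}
  {a: True, c: True}


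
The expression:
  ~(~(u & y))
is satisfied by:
  {u: True, y: True}


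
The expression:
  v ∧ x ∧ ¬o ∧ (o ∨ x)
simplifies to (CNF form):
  v ∧ x ∧ ¬o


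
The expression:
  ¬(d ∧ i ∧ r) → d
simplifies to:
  d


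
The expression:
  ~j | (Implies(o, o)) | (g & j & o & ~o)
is always true.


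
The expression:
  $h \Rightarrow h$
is always true.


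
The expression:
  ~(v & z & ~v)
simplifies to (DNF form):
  True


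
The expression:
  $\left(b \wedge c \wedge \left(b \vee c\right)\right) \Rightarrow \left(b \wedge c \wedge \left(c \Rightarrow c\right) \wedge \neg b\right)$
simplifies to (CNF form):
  $\neg b \vee \neg c$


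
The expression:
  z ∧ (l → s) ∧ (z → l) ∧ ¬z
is never true.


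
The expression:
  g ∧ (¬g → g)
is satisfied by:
  {g: True}


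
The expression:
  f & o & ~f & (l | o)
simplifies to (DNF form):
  False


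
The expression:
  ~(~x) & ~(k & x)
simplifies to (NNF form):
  x & ~k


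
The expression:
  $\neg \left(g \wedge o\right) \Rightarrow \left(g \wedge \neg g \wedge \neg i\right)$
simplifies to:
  $g \wedge o$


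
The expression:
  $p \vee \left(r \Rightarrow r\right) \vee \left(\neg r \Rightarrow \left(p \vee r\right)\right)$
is always true.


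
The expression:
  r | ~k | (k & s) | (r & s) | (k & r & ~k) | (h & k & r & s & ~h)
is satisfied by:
  {r: True, s: True, k: False}
  {r: True, k: False, s: False}
  {s: True, k: False, r: False}
  {s: False, k: False, r: False}
  {r: True, s: True, k: True}
  {r: True, k: True, s: False}
  {s: True, k: True, r: False}


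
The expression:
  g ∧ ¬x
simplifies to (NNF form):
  g ∧ ¬x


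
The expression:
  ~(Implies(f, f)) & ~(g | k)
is never true.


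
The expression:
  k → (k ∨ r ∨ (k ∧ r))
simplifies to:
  True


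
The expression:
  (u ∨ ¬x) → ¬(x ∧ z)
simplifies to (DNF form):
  ¬u ∨ ¬x ∨ ¬z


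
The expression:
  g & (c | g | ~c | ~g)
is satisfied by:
  {g: True}


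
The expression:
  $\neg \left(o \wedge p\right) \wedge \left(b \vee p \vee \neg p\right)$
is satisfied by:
  {p: False, o: False}
  {o: True, p: False}
  {p: True, o: False}


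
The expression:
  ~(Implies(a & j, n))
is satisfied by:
  {a: True, j: True, n: False}


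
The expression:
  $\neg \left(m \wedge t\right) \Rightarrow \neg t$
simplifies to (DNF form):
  $m \vee \neg t$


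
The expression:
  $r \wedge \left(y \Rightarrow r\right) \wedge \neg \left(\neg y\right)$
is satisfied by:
  {r: True, y: True}


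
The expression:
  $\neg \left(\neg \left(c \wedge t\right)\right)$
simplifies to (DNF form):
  $c \wedge t$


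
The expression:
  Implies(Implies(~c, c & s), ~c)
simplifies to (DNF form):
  ~c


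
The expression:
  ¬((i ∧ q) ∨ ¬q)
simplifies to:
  q ∧ ¬i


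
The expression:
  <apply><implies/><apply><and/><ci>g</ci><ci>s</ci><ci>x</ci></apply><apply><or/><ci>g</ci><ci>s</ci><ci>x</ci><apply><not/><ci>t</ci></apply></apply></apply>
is always true.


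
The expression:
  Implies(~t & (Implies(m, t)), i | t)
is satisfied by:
  {i: True, t: True, m: True}
  {i: True, t: True, m: False}
  {i: True, m: True, t: False}
  {i: True, m: False, t: False}
  {t: True, m: True, i: False}
  {t: True, m: False, i: False}
  {m: True, t: False, i: False}


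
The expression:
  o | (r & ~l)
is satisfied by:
  {o: True, r: True, l: False}
  {o: True, r: False, l: False}
  {o: True, l: True, r: True}
  {o: True, l: True, r: False}
  {r: True, l: False, o: False}


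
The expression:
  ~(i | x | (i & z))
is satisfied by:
  {x: False, i: False}


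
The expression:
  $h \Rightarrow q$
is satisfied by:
  {q: True, h: False}
  {h: False, q: False}
  {h: True, q: True}


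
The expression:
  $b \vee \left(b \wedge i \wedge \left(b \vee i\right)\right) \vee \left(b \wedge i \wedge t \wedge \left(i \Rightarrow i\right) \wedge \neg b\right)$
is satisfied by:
  {b: True}


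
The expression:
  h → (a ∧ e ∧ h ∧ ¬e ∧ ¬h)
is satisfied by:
  {h: False}


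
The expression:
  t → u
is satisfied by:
  {u: True, t: False}
  {t: False, u: False}
  {t: True, u: True}


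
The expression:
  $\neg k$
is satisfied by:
  {k: False}


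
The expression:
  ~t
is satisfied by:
  {t: False}


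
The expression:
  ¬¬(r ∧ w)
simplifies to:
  r ∧ w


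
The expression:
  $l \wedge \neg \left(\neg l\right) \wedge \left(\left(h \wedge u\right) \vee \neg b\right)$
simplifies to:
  $l \wedge \left(h \vee \neg b\right) \wedge \left(u \vee \neg b\right)$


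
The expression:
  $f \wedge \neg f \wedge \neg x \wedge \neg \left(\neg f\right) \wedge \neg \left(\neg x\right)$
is never true.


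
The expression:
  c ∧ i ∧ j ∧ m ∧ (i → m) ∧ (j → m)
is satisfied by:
  {c: True, m: True, j: True, i: True}


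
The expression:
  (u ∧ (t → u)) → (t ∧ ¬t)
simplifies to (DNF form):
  ¬u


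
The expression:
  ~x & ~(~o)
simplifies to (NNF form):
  o & ~x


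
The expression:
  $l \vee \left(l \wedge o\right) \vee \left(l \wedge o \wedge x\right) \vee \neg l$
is always true.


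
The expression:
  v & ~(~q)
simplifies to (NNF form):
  q & v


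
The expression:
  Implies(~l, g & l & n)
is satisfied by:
  {l: True}


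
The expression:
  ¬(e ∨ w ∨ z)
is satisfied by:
  {e: False, w: False, z: False}


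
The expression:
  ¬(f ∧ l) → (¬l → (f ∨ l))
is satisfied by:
  {l: True, f: True}
  {l: True, f: False}
  {f: True, l: False}


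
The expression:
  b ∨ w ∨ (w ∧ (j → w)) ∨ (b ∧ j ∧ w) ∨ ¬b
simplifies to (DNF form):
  True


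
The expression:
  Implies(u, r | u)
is always true.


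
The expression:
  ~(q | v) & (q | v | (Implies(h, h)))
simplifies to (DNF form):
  ~q & ~v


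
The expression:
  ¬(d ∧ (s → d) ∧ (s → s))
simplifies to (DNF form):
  ¬d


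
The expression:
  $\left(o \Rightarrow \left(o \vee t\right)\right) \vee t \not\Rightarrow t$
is always true.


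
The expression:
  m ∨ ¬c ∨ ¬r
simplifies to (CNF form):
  m ∨ ¬c ∨ ¬r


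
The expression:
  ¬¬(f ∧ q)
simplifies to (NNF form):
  f ∧ q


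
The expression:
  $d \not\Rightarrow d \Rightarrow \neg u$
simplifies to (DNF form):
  $\text{True}$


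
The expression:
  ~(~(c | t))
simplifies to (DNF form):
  c | t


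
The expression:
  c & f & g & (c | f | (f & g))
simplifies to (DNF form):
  c & f & g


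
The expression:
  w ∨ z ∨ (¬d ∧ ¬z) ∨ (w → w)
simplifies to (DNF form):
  True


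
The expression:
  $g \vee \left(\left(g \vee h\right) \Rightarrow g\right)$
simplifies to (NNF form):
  $g \vee \neg h$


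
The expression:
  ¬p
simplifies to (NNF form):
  ¬p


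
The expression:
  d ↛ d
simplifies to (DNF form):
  False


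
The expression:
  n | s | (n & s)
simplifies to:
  n | s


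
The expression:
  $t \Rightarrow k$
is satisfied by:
  {k: True, t: False}
  {t: False, k: False}
  {t: True, k: True}


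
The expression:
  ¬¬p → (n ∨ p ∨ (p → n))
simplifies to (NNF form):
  True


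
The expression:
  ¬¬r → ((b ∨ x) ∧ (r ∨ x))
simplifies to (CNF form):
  b ∨ x ∨ ¬r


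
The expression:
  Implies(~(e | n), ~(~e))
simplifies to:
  e | n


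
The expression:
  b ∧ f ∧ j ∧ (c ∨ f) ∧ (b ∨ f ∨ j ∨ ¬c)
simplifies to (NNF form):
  b ∧ f ∧ j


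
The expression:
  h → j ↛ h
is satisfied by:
  {h: False}


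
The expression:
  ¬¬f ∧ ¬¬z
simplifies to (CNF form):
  f ∧ z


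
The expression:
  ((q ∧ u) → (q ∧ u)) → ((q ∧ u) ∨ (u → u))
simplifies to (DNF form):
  True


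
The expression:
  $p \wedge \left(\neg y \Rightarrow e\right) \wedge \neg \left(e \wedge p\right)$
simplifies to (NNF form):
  $p \wedge y \wedge \neg e$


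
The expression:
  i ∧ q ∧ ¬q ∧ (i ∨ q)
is never true.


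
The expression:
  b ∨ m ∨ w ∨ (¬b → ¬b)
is always true.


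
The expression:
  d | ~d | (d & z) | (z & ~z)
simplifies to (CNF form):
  True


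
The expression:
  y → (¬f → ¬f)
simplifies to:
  True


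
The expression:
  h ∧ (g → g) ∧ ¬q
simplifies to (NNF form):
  h ∧ ¬q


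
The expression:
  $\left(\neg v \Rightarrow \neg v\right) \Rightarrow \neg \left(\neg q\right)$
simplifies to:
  $q$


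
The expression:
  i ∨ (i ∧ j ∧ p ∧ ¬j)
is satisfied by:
  {i: True}


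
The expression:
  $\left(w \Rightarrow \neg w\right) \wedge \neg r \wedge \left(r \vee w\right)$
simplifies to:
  $\text{False}$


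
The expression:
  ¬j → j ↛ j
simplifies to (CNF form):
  j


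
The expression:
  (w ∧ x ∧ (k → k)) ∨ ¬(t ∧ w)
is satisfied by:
  {x: True, w: False, t: False}
  {w: False, t: False, x: False}
  {x: True, t: True, w: False}
  {t: True, w: False, x: False}
  {x: True, w: True, t: False}
  {w: True, x: False, t: False}
  {x: True, t: True, w: True}


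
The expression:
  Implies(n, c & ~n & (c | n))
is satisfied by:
  {n: False}


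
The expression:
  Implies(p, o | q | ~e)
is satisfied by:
  {o: True, q: True, p: False, e: False}
  {o: True, p: False, e: False, q: False}
  {q: True, p: False, e: False, o: False}
  {q: False, p: False, e: False, o: False}
  {o: True, e: True, q: True, p: False}
  {o: True, e: True, q: False, p: False}
  {e: True, q: True, o: False, p: False}
  {e: True, o: False, p: False, q: False}
  {q: True, o: True, p: True, e: False}
  {o: True, p: True, q: False, e: False}
  {q: True, p: True, o: False, e: False}
  {p: True, o: False, e: False, q: False}
  {o: True, e: True, p: True, q: True}
  {o: True, e: True, p: True, q: False}
  {e: True, p: True, q: True, o: False}


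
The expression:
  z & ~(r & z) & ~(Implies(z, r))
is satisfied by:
  {z: True, r: False}


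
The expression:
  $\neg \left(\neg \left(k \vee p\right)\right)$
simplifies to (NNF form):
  $k \vee p$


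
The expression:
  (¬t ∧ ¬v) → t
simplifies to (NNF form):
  t ∨ v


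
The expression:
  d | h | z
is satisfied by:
  {d: True, z: True, h: True}
  {d: True, z: True, h: False}
  {d: True, h: True, z: False}
  {d: True, h: False, z: False}
  {z: True, h: True, d: False}
  {z: True, h: False, d: False}
  {h: True, z: False, d: False}


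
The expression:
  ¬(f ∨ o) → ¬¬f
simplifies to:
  f ∨ o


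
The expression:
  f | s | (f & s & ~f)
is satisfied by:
  {s: True, f: True}
  {s: True, f: False}
  {f: True, s: False}


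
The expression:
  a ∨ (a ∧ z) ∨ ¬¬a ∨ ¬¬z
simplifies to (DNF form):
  a ∨ z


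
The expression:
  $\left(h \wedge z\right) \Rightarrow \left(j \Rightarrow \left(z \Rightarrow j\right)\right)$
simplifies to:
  $\text{True}$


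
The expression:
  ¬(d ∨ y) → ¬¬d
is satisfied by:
  {y: True, d: True}
  {y: True, d: False}
  {d: True, y: False}


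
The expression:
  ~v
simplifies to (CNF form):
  ~v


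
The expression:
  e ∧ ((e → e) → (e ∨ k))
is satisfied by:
  {e: True}


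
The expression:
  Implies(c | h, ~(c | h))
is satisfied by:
  {h: False, c: False}


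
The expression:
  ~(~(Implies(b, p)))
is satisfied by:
  {p: True, b: False}
  {b: False, p: False}
  {b: True, p: True}


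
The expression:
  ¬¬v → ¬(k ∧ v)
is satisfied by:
  {k: False, v: False}
  {v: True, k: False}
  {k: True, v: False}


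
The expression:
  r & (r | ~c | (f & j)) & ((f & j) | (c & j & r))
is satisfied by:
  {r: True, j: True, c: True, f: True}
  {r: True, j: True, c: True, f: False}
  {r: True, j: True, f: True, c: False}


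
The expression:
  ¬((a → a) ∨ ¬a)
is never true.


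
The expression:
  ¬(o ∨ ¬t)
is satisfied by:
  {t: True, o: False}


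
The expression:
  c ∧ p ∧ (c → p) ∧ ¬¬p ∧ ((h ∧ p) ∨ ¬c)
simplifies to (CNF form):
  c ∧ h ∧ p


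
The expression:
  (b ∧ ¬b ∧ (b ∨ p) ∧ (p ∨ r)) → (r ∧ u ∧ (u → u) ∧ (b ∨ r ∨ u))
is always true.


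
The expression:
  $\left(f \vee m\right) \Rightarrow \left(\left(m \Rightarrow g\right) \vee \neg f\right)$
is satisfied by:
  {g: True, m: False, f: False}
  {m: False, f: False, g: False}
  {f: True, g: True, m: False}
  {f: True, m: False, g: False}
  {g: True, m: True, f: False}
  {m: True, g: False, f: False}
  {f: True, m: True, g: True}


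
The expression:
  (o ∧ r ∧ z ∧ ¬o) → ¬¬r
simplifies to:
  True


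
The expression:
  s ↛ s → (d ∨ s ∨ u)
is always true.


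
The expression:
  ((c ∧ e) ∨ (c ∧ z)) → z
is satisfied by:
  {z: True, c: False, e: False}
  {c: False, e: False, z: False}
  {e: True, z: True, c: False}
  {e: True, c: False, z: False}
  {z: True, c: True, e: False}
  {c: True, z: False, e: False}
  {e: True, c: True, z: True}


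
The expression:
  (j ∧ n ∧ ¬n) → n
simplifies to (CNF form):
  True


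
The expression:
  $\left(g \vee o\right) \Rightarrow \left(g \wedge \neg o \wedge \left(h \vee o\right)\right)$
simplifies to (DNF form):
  $\left(h \wedge \neg o\right) \vee \left(\neg g \wedge \neg o\right)$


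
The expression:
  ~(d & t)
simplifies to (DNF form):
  ~d | ~t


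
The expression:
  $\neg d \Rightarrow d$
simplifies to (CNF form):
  $d$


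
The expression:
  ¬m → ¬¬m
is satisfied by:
  {m: True}


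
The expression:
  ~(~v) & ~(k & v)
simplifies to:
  v & ~k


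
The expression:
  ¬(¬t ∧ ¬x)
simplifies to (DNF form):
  t ∨ x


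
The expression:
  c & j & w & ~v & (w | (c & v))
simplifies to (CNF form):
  c & j & w & ~v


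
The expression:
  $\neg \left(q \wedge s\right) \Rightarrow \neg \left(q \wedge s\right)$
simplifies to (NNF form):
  $\text{True}$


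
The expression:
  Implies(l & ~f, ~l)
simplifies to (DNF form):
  f | ~l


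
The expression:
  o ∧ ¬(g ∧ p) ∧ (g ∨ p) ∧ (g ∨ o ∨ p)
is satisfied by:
  {g: True, o: True, p: False}
  {p: True, o: True, g: False}


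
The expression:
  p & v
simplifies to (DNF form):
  p & v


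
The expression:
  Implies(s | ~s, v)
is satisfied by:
  {v: True}


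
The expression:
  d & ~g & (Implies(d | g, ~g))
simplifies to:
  d & ~g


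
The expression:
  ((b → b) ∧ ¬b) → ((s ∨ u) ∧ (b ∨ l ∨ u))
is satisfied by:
  {b: True, u: True, s: True, l: True}
  {b: True, u: True, s: True, l: False}
  {b: True, u: True, l: True, s: False}
  {b: True, u: True, l: False, s: False}
  {b: True, s: True, l: True, u: False}
  {b: True, s: True, l: False, u: False}
  {b: True, s: False, l: True, u: False}
  {b: True, s: False, l: False, u: False}
  {u: True, s: True, l: True, b: False}
  {u: True, s: True, l: False, b: False}
  {u: True, l: True, s: False, b: False}
  {u: True, l: False, s: False, b: False}
  {s: True, l: True, u: False, b: False}


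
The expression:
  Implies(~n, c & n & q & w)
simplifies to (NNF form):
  n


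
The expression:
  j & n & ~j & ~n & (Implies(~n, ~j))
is never true.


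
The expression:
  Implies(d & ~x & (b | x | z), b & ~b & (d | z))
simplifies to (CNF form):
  (x | ~b | ~d) & (x | ~d | ~z)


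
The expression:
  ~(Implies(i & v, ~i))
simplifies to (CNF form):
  i & v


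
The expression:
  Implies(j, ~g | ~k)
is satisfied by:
  {g: False, k: False, j: False}
  {j: True, g: False, k: False}
  {k: True, g: False, j: False}
  {j: True, k: True, g: False}
  {g: True, j: False, k: False}
  {j: True, g: True, k: False}
  {k: True, g: True, j: False}


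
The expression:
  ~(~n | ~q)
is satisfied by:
  {q: True, n: True}


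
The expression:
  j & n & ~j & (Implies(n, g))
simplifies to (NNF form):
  False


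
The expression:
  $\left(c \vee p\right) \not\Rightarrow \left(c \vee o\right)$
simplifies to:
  $p \wedge \neg c \wedge \neg o$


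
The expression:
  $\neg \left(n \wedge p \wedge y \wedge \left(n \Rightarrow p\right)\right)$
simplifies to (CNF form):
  $\neg n \vee \neg p \vee \neg y$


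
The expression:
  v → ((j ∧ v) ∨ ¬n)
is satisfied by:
  {j: True, v: False, n: False}
  {j: False, v: False, n: False}
  {n: True, j: True, v: False}
  {n: True, j: False, v: False}
  {v: True, j: True, n: False}
  {v: True, j: False, n: False}
  {v: True, n: True, j: True}


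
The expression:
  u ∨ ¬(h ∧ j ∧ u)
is always true.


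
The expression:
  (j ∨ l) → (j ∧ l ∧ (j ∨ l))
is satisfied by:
  {l: False, j: False}
  {j: True, l: True}
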